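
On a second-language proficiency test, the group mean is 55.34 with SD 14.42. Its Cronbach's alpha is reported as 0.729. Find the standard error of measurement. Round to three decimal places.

SEM = SD · √(1 − ρ) = 14.42 × √0.271 = 14.42 × 0.5206 = 7.5067

7.507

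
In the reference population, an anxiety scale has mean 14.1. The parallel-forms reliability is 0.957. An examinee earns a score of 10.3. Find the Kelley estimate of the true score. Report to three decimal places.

T̂ = ρX + (1 − ρ)μ
  = 0.957 × 10.3 + 0.043 × 14.1
  = 9.8571 + 0.6063
  = 10.4634
  ≈ 10.463

10.463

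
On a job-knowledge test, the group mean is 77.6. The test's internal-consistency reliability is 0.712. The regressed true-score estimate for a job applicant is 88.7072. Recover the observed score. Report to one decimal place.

T̂ = ρX + (1 − ρ)μ  ⇒  X = (T̂ − (1 − ρ)μ) / ρ
X = (88.7072 − 0.288 × 77.6) / 0.712 = (88.7072 − 22.3488) / 0.712 = 66.3584 / 0.712 = 93.200

93.2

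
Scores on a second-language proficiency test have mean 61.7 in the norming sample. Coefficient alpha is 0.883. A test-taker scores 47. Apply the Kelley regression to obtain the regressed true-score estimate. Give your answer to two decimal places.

48.72

T̂ = ρX + (1 − ρ)μ
  = 0.883 × 47 + 0.117 × 61.7
  = 41.501 + 7.2189
  = 48.720
  ≈ 48.72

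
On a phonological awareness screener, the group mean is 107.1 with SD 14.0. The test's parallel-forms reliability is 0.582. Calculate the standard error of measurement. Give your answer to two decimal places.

9.05

SEM = SD · √(1 − ρ) = 14.0 × √0.418 = 14.0 × 0.6465 = 9.051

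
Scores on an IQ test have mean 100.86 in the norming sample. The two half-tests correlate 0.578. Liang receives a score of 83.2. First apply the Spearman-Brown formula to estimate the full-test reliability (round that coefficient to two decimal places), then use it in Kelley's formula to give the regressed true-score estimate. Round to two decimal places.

87.97

Spearman-Brown: ρ = 2r/(1 + r) = 2(0.578)/(1 + 0.578) = 1.1560/1.578 = 0.7326 → 0.73
T̂ = 0.73(83.2) + 0.27(100.86) = 60.736 + 27.2322 = 87.968 → 87.97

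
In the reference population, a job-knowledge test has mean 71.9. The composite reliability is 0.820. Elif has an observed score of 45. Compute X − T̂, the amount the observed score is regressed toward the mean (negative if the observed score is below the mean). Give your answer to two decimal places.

-4.84

Regress the observed score toward the mean by the unreliability: T̂ = 0.820·45 + 0.180·71.9 = 36.900 + 12.9420 = 49.8420.
X − T̂ = 45 − 49.842 = -4.842 → -4.84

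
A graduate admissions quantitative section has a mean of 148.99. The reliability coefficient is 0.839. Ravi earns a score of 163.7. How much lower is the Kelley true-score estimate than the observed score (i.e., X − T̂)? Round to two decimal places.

2.37

T̂ = 0.839(163.7) + 0.161(148.99) = 137.3443 + 23.98739 = 161.3317 → 161.332
X − T̂ = 163.7 − 161.332 = 2.368 → 2.37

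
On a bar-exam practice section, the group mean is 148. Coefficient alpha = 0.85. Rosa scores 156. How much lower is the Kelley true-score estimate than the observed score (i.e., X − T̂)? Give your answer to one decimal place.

T̂ = 0.85(156) + 0.15(148) = 132.60 + 22.20 = 154.800 → 154.80
X − T̂ = 156 − 154.80 = 1.20 → 1.2

1.2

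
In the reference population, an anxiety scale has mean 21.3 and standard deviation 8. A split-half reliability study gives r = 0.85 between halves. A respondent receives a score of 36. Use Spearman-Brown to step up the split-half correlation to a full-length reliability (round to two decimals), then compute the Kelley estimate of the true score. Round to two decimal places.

34.82

Spearman-Brown: ρ = 2r/(1 + r) = 2(0.85)/(1 + 0.85) = 1.700/1.85 = 0.9189 → 0.92
T̂ = ρX + (1 − ρ)μ
  = 0.92 × 36 + 0.08 × 21.3
  = 33.12 + 1.704
  = 34.824
  ≈ 34.82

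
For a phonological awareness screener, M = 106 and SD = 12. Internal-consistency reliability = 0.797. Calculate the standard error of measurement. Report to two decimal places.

SEM = SD · √(1 − ρ) = 12 × √0.203 = 12 × 0.4506 = 5.407

5.41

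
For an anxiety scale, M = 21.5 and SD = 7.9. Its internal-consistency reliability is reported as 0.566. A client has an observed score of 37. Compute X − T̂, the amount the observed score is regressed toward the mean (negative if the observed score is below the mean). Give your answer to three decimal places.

6.727

T̂ = 0.566(37) + 0.434(21.5) = 20.942 + 9.3310 = 30.27300 → 30.2730
X − T̂ = 37 − 30.2730 = 6.7270 → 6.727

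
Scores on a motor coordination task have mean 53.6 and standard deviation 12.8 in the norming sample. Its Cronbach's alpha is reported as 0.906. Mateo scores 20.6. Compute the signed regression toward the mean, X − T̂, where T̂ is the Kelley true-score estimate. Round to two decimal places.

-3.10

T̂ = ρX + (1 − ρ)μ
  = 0.906 × 20.6 + 0.094 × 53.6
  = 18.6636 + 5.0384
  = 23.7020
  ≈ 23.702
X − T̂ = 20.6 − 23.702 = -3.102 → -3.10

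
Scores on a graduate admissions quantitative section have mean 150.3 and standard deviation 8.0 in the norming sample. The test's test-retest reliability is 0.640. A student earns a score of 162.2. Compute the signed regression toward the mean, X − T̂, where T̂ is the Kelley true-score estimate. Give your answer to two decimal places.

4.28

T̂ = ρX + (1 − ρ)μ
  = 0.640 × 162.2 + 0.360 × 150.3
  = 103.8080 + 54.1080
  = 157.9160
  ≈ 157.916
X − T̂ = 162.2 − 157.916 = 4.284 → 4.28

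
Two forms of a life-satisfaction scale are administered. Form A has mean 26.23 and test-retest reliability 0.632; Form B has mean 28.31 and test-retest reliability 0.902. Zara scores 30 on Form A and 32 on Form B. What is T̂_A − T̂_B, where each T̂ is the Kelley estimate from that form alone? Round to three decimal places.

T̂_A = 0.632(30) + 0.368(26.23) = 28.61264
T̂_B = 0.902(32) + 0.098(28.31) = 31.63838
T̂_A − T̂_B = -3.02574

-3.026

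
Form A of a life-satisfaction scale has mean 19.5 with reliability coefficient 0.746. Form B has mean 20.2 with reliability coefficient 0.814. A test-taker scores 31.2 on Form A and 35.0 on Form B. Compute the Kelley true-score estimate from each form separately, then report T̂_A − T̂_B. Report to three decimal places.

-4.019

T̂_A = 0.746(31.2) + 0.254(19.5) = 28.22820
T̂_B = 0.814(35.0) + 0.186(20.2) = 32.24720
T̂_A − T̂_B = -4.01900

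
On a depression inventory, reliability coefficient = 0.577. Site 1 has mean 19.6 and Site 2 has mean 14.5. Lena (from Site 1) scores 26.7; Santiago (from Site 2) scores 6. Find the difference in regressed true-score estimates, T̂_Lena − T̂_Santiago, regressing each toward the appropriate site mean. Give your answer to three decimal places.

T̂_Lena = 0.577(26.7) + 0.423(19.6) = 23.69670
T̂_Santiago = 0.577(6) + 0.423(14.5) = 9.59550
Difference = 23.69670 − 9.59550 = 14.10120

14.101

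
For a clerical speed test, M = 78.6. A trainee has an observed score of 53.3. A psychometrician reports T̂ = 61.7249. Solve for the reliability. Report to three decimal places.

T̂ = ρX + (1 − ρ)μ  ⇒  T̂ − μ = ρ(X − μ)
ρ = (T̂ − μ)/(X − μ) = (61.7249 − 78.6) / (53.3 − 78.6) = -16.8751 / -25.3 = 0.66700

0.667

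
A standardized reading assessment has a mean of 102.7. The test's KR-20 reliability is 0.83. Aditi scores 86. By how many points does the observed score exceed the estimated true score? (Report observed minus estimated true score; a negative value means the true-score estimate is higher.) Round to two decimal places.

-2.84

T̂ = 0.83(86) + 0.17(102.7) = 71.38 + 17.459 = 88.8390 → 88.839
X − T̂ = 86 − 88.839 = -2.839 → -2.84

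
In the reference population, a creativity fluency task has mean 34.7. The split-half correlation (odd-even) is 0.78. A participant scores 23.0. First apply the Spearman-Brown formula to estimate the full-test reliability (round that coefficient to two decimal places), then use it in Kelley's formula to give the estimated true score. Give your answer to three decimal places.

Spearman-Brown: ρ = 2r/(1 + r) = 2(0.78)/(1 + 0.78) = 1.560/1.78 = 0.8764 → 0.88
T̂ = ρX + (1 − ρ)μ
  = 0.88 × 23.0 + 0.12 × 34.7
  = 20.240 + 4.164
  = 24.4040
  ≈ 24.404

24.404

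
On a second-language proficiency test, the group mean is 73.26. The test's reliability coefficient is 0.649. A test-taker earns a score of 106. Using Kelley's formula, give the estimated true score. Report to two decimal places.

94.51

Kelley's formula gives T̂ = 0.649·106 + 0.351·73.26 = 68.794 + 25.71426 = 94.508.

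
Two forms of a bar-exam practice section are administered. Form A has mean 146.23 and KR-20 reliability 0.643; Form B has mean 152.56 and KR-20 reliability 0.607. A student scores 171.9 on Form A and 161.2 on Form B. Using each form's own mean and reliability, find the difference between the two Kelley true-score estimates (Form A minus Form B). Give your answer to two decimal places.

T̂_A = 0.643(171.9) + 0.357(146.23) = 162.7358
T̂_B = 0.607(161.2) + 0.393(152.56) = 157.8045
T̂_A − T̂_B = 4.9313

4.93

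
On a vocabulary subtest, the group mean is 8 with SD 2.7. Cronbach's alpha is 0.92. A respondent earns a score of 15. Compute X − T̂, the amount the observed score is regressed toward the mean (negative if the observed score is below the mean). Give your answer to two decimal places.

0.56

T̂ = ρX + (1 − ρ)μ
  = 0.92 × 15 + 0.08 × 8
  = 13.80 + 0.64
  = 14.4400
  ≈ 14.440
X − T̂ = 15 − 14.440 = 0.560 → 0.56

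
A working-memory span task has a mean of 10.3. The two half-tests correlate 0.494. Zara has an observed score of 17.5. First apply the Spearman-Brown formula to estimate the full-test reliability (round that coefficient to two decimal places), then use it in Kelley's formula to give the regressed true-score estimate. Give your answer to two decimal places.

Spearman-Brown: ρ = 2r/(1 + r) = 2(0.494)/(1 + 0.494) = 0.9880/1.494 = 0.6613 → 0.66
Kelley's formula gives T̂ = 0.66·17.5 + 0.34·10.3 = 11.550 + 3.502 = 15.052.

15.05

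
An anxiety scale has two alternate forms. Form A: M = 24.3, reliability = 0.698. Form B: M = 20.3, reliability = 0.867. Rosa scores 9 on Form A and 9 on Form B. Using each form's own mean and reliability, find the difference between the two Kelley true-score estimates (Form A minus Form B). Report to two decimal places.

T̂_A = 0.698(9) + 0.302(24.3) = 13.6206
T̂_B = 0.867(9) + 0.133(20.3) = 10.5029
T̂_A − T̂_B = 3.1177

3.12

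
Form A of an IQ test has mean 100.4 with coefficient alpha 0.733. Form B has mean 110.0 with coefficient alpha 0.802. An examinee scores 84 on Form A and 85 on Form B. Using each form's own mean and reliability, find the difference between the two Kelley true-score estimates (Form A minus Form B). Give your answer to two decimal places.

-1.57

T̂_A = 0.733(84) + 0.267(100.4) = 88.3788
T̂_B = 0.802(85) + 0.198(110.0) = 89.9500
T̂_A − T̂_B = -1.5712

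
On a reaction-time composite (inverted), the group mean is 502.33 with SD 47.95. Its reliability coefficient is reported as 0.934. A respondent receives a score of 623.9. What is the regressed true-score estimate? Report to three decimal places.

615.876

T̂ = ρX + (1 − ρ)μ
  = 0.934 × 623.9 + 0.066 × 502.33
  = 582.7226 + 33.15378
  = 615.8764
  ≈ 615.876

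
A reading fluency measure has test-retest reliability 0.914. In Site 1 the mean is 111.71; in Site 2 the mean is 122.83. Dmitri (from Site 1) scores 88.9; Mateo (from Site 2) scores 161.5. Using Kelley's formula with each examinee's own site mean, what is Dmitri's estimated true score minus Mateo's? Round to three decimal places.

T̂_Dmitri = 0.914(88.9) + 0.086(111.71) = 90.86166
T̂_Mateo = 0.914(161.5) + 0.086(122.83) = 158.17438
Difference = 90.86166 − 158.17438 = -67.31272

-67.313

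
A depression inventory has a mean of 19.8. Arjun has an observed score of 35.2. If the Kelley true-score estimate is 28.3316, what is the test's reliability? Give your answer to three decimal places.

0.554

T̂ = ρX + (1 − ρ)μ  ⇒  T̂ − μ = ρ(X − μ)
ρ = (T̂ − μ)/(X − μ) = (28.3316 − 19.8) / (35.2 − 19.8) = 8.5316 / 15.4 = 0.55400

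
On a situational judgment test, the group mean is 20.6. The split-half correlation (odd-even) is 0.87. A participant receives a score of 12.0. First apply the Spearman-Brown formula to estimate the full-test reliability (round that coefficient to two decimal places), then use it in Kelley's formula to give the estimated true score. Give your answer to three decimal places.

Spearman-Brown: ρ = 2r/(1 + r) = 2(0.87)/(1 + 0.87) = 1.740/1.87 = 0.9305 → 0.93
T̂ = 0.93(12.0) + 0.07(20.6) = 11.160 + 1.442 = 12.6020 → 12.602

12.602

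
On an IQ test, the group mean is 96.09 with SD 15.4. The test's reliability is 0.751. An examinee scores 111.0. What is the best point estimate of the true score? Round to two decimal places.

Weight the observed score by reliability and the mean by (1 − reliability): T̂ = 0.751·111.0 + 0.249·96.09 = 83.3610 + 23.92641 = 107.287.

107.29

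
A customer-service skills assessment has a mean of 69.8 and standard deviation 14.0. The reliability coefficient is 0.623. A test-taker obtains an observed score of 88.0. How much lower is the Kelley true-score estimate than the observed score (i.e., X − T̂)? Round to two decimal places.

Weight the observed score by reliability and the mean by (1 − reliability): T̂ = 0.623·88.0 + 0.377·69.8 = 54.8240 + 26.3146 = 81.1386.
X − T̂ = 88.0 − 81.139 = 6.861 → 6.86

6.86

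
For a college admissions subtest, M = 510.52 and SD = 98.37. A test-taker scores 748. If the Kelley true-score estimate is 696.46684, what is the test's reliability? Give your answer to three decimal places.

T̂ = ρX + (1 − ρ)μ  ⇒  T̂ − μ = ρ(X − μ)
ρ = (T̂ − μ)/(X − μ) = (696.46684 − 510.52) / (748 − 510.52) = 185.94684 / 237.48 = 0.78300

0.783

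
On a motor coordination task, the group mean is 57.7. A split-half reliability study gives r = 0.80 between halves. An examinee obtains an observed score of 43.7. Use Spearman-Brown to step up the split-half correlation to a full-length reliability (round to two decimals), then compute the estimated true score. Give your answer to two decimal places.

45.24

Spearman-Brown: ρ = 2r/(1 + r) = 2(0.80)/(1 + 0.80) = 1.600/1.80 = 0.8889 → 0.89
T̂ = ρX + (1 − ρ)μ
  = 0.89 × 43.7 + 0.11 × 57.7
  = 38.893 + 6.347
  = 45.240
  ≈ 45.24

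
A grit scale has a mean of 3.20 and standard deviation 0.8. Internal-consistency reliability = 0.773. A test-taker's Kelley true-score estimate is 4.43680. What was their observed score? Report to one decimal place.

T̂ = ρX + (1 − ρ)μ  ⇒  X = (T̂ − (1 − ρ)μ) / ρ
X = (4.43680 − 0.227 × 3.20) / 0.773 = (4.43680 − 0.72640) / 0.773 = 3.71040 / 0.773 = 4.800

4.8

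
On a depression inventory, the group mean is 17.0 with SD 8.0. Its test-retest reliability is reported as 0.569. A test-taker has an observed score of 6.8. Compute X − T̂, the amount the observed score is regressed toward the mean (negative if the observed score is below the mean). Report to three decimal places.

-4.396

Kelley's formula gives T̂ = 0.569·6.8 + 0.431·17.0 = 3.8692 + 7.3270 = 11.19620.
X − T̂ = 6.8 − 11.1962 = -4.3962 → -4.396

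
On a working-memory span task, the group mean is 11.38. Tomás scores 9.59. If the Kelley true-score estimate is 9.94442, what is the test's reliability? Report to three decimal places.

T̂ = ρX + (1 − ρ)μ  ⇒  T̂ − μ = ρ(X − μ)
ρ = (T̂ − μ)/(X − μ) = (9.94442 − 11.38) / (9.59 − 11.38) = -1.43558 / -1.79 = 0.80200

0.802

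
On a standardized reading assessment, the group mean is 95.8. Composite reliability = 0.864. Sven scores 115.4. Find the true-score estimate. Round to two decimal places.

112.73

T̂ = ρX + (1 − ρ)μ
  = 0.864 × 115.4 + 0.136 × 95.8
  = 99.7056 + 13.0288
  = 112.734
  ≈ 112.73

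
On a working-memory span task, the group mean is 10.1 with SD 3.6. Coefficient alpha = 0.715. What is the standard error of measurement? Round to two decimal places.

1.92

SEM = SD · √(1 − ρ) = 3.6 × √0.285 = 3.6 × 0.5339 = 1.922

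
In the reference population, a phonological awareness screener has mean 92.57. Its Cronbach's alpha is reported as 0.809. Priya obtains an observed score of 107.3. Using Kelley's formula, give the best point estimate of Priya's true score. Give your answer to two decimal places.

T̂ = 0.809(107.3) + 0.191(92.57) = 86.8057 + 17.68087 = 104.487 → 104.49

104.49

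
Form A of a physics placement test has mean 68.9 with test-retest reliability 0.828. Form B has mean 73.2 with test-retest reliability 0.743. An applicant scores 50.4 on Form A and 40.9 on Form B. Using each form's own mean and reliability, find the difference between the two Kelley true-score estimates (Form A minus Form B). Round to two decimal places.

T̂_A = 0.828(50.4) + 0.172(68.9) = 53.5820
T̂_B = 0.743(40.9) + 0.257(73.2) = 49.2011
T̂_A − T̂_B = 4.3809

4.38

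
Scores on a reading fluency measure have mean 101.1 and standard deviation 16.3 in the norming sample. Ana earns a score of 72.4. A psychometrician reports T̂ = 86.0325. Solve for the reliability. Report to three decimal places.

T̂ = ρX + (1 − ρ)μ  ⇒  T̂ − μ = ρ(X − μ)
ρ = (T̂ − μ)/(X − μ) = (86.0325 − 101.1) / (72.4 − 101.1) = -15.0675 / -28.7 = 0.52500

0.525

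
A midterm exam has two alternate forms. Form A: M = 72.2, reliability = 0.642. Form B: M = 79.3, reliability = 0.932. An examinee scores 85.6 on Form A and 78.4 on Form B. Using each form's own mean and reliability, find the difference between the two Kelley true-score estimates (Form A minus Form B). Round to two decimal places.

T̂_A = 0.642(85.6) + 0.358(72.2) = 80.8028
T̂_B = 0.932(78.4) + 0.068(79.3) = 78.4612
T̂_A − T̂_B = 2.3416

2.34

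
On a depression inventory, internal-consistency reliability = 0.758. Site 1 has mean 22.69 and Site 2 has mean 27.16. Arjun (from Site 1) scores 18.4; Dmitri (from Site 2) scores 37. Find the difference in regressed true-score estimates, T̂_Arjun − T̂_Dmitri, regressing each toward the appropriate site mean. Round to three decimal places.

-15.181

T̂_Arjun = 0.758(18.4) + 0.242(22.69) = 19.43818
T̂_Dmitri = 0.758(37) + 0.242(27.16) = 34.61872
Difference = 19.43818 − 34.61872 = -15.18054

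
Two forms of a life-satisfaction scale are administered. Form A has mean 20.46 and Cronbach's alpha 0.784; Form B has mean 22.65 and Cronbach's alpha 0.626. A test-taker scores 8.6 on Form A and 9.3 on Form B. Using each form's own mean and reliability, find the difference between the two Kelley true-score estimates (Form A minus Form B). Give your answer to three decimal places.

T̂_A = 0.784(8.6) + 0.216(20.46) = 11.16176
T̂_B = 0.626(9.3) + 0.374(22.65) = 14.29290
T̂_A − T̂_B = -3.13114

-3.131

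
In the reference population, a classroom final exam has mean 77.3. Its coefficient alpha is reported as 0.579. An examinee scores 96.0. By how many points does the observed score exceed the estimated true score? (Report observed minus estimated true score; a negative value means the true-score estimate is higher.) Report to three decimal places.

Weight the observed score by reliability and the mean by (1 − reliability): T̂ = 0.579·96.0 + 0.421·77.3 = 55.5840 + 32.5433 = 88.12730.
X − T̂ = 96.0 − 88.1273 = 7.8727 → 7.873

7.873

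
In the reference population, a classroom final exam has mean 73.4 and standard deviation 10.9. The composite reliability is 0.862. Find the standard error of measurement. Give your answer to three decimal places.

4.049

SEM = SD · √(1 − ρ) = 10.9 × √0.138 = 10.9 × 0.3715 = 4.0492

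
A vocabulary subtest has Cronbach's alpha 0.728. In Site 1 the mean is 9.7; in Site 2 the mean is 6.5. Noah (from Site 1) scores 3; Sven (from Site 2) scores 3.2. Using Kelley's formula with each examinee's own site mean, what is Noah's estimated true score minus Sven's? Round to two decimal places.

0.72

T̂_Noah = 0.728(3) + 0.272(9.7) = 4.8224
T̂_Sven = 0.728(3.2) + 0.272(6.5) = 4.0976
Difference = 4.8224 − 4.0976 = 0.7248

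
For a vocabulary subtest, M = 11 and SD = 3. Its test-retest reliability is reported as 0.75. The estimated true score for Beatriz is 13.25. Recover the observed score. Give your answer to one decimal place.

14.0

T̂ = ρX + (1 − ρ)μ  ⇒  X = (T̂ − (1 − ρ)μ) / ρ
X = (13.25 − 0.25 × 11) / 0.75 = (13.25 − 2.75) / 0.75 = 10.50 / 0.75 = 14.000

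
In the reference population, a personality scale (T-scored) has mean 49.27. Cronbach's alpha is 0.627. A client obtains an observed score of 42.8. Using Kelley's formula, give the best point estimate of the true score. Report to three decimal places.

T̂ = ρX + (1 − ρ)μ
  = 0.627 × 42.8 + 0.373 × 49.27
  = 26.8356 + 18.37771
  = 45.2133
  ≈ 45.213

45.213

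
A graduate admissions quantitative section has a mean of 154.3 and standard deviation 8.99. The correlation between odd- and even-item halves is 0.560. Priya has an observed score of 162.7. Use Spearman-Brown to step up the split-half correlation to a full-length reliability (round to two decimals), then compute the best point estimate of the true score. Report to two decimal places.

160.35

Spearman-Brown: ρ = 2r/(1 + r) = 2(0.560)/(1 + 0.560) = 1.1200/1.560 = 0.7179 → 0.72
Regress the observed score toward the mean by the unreliability: T̂ = 0.72·162.7 + 0.28·154.3 = 117.144 + 43.204 = 160.348.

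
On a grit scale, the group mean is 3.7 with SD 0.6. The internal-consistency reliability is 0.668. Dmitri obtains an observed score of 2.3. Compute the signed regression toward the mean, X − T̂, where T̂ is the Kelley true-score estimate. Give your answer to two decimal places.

T̂ = ρX + (1 − ρ)μ
  = 0.668 × 2.3 + 0.332 × 3.7
  = 1.5364 + 1.2284
  = 2.7648
  ≈ 2.765
X − T̂ = 2.3 − 2.765 = -0.465 → -0.46

-0.46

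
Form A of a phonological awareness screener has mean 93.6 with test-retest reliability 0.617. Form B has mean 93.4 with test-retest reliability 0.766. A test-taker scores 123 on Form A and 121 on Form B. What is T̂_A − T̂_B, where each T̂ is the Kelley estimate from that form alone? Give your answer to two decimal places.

-2.80

T̂_A = 0.617(123) + 0.383(93.6) = 111.7398
T̂_B = 0.766(121) + 0.234(93.4) = 114.5416
T̂_A − T̂_B = -2.8018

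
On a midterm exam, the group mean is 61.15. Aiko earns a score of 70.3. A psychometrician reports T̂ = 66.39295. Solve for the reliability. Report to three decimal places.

T̂ = ρX + (1 − ρ)μ  ⇒  T̂ − μ = ρ(X − μ)
ρ = (T̂ − μ)/(X − μ) = (66.39295 − 61.15) / (70.3 − 61.15) = 5.24295 / 9.15 = 0.57300

0.573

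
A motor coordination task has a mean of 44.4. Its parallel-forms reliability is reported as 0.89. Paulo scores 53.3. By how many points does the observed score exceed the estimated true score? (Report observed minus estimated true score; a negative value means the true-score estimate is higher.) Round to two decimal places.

T̂ = 0.89(53.3) + 0.11(44.4) = 47.437 + 4.884 = 52.3210 → 52.321
X − T̂ = 53.3 − 52.321 = 0.979 → 0.98

0.98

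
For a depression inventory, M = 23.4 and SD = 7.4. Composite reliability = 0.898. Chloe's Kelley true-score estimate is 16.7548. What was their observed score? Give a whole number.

T̂ = ρX + (1 − ρ)μ  ⇒  X = (T̂ − (1 − ρ)μ) / ρ
X = (16.7548 − 0.102 × 23.4) / 0.898 = (16.7548 − 2.3868) / 0.898 = 14.3680 / 0.898 = 16.00

16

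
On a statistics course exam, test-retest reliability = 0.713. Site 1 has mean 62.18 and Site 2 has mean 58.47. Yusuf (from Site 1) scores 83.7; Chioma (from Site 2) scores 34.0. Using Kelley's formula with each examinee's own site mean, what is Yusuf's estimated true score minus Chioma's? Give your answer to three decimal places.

36.501

T̂_Yusuf = 0.713(83.7) + 0.287(62.18) = 77.52376
T̂_Chioma = 0.713(34.0) + 0.287(58.47) = 41.02289
Difference = 77.52376 − 41.02289 = 36.50087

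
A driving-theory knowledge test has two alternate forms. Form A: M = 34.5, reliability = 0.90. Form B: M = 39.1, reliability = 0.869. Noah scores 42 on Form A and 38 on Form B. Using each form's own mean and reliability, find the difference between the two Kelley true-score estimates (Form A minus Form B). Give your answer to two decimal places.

3.11

T̂_A = 0.90(42) + 0.10(34.5) = 41.2500
T̂_B = 0.869(38) + 0.131(39.1) = 38.1441
T̂_A − T̂_B = 3.1059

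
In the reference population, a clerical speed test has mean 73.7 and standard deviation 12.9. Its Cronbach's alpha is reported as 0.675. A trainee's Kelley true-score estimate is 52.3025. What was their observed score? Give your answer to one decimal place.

T̂ = ρX + (1 − ρ)μ  ⇒  X = (T̂ − (1 − ρ)μ) / ρ
X = (52.3025 − 0.325 × 73.7) / 0.675 = (52.3025 − 23.9525) / 0.675 = 28.3500 / 0.675 = 42.000

42.0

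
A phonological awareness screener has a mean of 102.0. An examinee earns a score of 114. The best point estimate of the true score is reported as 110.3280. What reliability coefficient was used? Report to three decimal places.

T̂ = ρX + (1 − ρ)μ  ⇒  T̂ − μ = ρ(X − μ)
ρ = (T̂ − μ)/(X − μ) = (110.3280 − 102.0) / (114 − 102.0) = 8.3280 / 12.0 = 0.69400

0.694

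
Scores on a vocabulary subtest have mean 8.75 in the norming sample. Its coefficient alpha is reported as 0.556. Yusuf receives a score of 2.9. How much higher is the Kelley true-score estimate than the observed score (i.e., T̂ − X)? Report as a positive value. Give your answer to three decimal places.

T̂ = ρX + (1 − ρ)μ
  = 0.556 × 2.9 + 0.444 × 8.75
  = 1.6124 + 3.88500
  = 5.49740
  ≈ 5.4974
T̂ − X = 5.4974 − 2.9 = 2.5974 → 2.597

2.597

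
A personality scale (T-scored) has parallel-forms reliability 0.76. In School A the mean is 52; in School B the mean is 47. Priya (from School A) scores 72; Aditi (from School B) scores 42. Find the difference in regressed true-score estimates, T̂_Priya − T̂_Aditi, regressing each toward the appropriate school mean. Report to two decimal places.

24.00

T̂_Priya = 0.76(72) + 0.24(52) = 67.2000
T̂_Aditi = 0.76(42) + 0.24(47) = 43.2000
Difference = 67.2000 − 43.2000 = 24.0000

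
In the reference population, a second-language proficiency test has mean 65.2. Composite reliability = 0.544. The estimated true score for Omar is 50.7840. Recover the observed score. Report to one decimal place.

T̂ = ρX + (1 − ρ)μ  ⇒  X = (T̂ − (1 − ρ)μ) / ρ
X = (50.7840 − 0.456 × 65.2) / 0.544 = (50.7840 − 29.7312) / 0.544 = 21.0528 / 0.544 = 38.700

38.7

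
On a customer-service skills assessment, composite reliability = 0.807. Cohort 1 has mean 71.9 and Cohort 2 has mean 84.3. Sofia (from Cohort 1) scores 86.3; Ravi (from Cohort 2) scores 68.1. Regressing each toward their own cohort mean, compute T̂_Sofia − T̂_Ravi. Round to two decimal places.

12.29

T̂_Sofia = 0.807(86.3) + 0.193(71.9) = 83.5208
T̂_Ravi = 0.807(68.1) + 0.193(84.3) = 71.2266
Difference = 83.5208 − 71.2266 = 12.2942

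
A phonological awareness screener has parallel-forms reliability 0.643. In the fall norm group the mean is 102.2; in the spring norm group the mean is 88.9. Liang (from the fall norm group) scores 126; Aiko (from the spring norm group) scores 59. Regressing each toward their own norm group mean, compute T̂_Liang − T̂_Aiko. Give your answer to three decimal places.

T̂_Liang = 0.643(126) + 0.357(102.2) = 117.50340
T̂_Aiko = 0.643(59) + 0.357(88.9) = 69.67430
Difference = 117.50340 − 69.67430 = 47.82910

47.829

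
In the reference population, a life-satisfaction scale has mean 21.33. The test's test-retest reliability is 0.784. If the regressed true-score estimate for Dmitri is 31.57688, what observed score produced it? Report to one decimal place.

T̂ = ρX + (1 − ρ)μ  ⇒  X = (T̂ − (1 − ρ)μ) / ρ
X = (31.57688 − 0.216 × 21.33) / 0.784 = (31.57688 − 4.60728) / 0.784 = 26.96960 / 0.784 = 34.400

34.4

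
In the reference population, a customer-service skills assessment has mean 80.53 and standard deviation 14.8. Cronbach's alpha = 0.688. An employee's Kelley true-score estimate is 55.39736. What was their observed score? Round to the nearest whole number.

44

T̂ = ρX + (1 − ρ)μ  ⇒  X = (T̂ − (1 − ρ)μ) / ρ
X = (55.39736 − 0.312 × 80.53) / 0.688 = (55.39736 − 25.12536) / 0.688 = 30.27200 / 0.688 = 44.00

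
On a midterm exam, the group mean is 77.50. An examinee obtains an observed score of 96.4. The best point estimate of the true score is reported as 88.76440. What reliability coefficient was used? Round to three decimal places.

0.596

T̂ = ρX + (1 − ρ)μ  ⇒  T̂ − μ = ρ(X − μ)
ρ = (T̂ − μ)/(X − μ) = (88.76440 − 77.50) / (96.4 − 77.50) = 11.26440 / 18.90 = 0.59600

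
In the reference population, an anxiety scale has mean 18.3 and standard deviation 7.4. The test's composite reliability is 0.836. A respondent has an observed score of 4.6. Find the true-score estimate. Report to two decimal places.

T̂ = 0.836(4.6) + 0.164(18.3) = 3.8456 + 3.0012 = 6.847 → 6.85

6.85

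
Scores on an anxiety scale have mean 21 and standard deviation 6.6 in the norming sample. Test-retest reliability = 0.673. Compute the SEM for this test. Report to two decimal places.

3.77

SEM = SD · √(1 − ρ) = 6.6 × √0.327 = 6.6 × 0.5718 = 3.774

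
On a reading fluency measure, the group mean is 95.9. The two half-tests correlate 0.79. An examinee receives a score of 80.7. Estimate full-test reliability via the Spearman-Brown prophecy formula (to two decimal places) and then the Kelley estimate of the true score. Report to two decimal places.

Spearman-Brown: ρ = 2r/(1 + r) = 2(0.79)/(1 + 0.79) = 1.580/1.79 = 0.8827 → 0.88
T̂ = 0.88(80.7) + 0.12(95.9) = 71.016 + 11.508 = 82.524 → 82.52

82.52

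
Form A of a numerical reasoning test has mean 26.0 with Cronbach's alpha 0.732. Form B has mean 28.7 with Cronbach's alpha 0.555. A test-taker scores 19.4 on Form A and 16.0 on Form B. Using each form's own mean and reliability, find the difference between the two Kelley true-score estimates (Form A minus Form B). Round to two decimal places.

-0.48

T̂_A = 0.732(19.4) + 0.268(26.0) = 21.1688
T̂_B = 0.555(16.0) + 0.445(28.7) = 21.6515
T̂_A − T̂_B = -0.4827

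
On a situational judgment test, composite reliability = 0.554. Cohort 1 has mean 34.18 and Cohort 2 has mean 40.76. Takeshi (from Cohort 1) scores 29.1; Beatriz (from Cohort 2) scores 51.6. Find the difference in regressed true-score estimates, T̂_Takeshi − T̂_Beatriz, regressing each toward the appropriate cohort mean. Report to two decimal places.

-15.40

T̂_Takeshi = 0.554(29.1) + 0.446(34.18) = 31.3657
T̂_Beatriz = 0.554(51.6) + 0.446(40.76) = 46.7654
Difference = 31.3657 − 46.7654 = -15.3997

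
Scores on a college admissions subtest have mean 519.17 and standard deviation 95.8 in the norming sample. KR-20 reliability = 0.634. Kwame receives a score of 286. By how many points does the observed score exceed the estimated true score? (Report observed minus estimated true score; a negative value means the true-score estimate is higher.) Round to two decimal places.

-85.34

T̂ = ρX + (1 − ρ)μ
  = 0.634 × 286 + 0.366 × 519.17
  = 181.324 + 190.01622
  = 371.3402
  ≈ 371.340
X − T̂ = 286 − 371.340 = -85.340 → -85.34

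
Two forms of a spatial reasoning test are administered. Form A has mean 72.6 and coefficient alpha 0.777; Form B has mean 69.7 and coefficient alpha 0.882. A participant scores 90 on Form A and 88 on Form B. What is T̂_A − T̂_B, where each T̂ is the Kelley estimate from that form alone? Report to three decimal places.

T̂_A = 0.777(90) + 0.223(72.6) = 86.11980
T̂_B = 0.882(88) + 0.118(69.7) = 85.84060
T̂_A − T̂_B = 0.27920

0.279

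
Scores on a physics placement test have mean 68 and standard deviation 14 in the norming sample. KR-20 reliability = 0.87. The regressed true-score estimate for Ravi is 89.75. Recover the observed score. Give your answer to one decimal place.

T̂ = ρX + (1 − ρ)μ  ⇒  X = (T̂ − (1 − ρ)μ) / ρ
X = (89.75 − 0.13 × 68) / 0.87 = (89.75 − 8.84) / 0.87 = 80.91 / 0.87 = 93.000

93.0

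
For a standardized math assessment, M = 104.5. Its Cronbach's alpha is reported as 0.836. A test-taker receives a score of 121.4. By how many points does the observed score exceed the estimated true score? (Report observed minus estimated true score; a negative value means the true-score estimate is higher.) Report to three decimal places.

T̂ = ρX + (1 − ρ)μ
  = 0.836 × 121.4 + 0.164 × 104.5
  = 101.4904 + 17.1380
  = 118.62840
  ≈ 118.6284
X − T̂ = 121.4 − 118.6284 = 2.7716 → 2.772

2.772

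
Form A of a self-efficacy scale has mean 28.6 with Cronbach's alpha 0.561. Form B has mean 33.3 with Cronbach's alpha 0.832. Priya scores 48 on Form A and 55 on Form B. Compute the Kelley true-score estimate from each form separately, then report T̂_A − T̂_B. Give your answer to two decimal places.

-11.87

T̂_A = 0.561(48) + 0.439(28.6) = 39.4834
T̂_B = 0.832(55) + 0.168(33.3) = 51.3544
T̂_A − T̂_B = -11.8710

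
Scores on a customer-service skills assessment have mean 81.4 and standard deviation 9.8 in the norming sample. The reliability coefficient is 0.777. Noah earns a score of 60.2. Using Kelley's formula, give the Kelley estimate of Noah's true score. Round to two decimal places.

T̂ = ρX + (1 − ρ)μ
  = 0.777 × 60.2 + 0.223 × 81.4
  = 46.7754 + 18.1522
  = 64.928
  ≈ 64.93

64.93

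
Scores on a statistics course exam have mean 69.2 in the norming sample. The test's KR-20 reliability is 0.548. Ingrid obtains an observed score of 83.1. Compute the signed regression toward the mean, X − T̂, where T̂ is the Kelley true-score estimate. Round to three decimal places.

Weight the observed score by reliability and the mean by (1 − reliability): T̂ = 0.548·83.1 + 0.452·69.2 = 45.5388 + 31.2784 = 76.81720.
X − T̂ = 83.1 − 76.8172 = 6.2828 → 6.283

6.283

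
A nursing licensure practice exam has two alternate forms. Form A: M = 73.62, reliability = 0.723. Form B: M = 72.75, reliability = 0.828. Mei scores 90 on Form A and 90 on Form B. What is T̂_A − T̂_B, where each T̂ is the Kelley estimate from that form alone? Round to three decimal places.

T̂_A = 0.723(90) + 0.277(73.62) = 85.46274
T̂_B = 0.828(90) + 0.172(72.75) = 87.03300
T̂_A − T̂_B = -1.57026

-1.570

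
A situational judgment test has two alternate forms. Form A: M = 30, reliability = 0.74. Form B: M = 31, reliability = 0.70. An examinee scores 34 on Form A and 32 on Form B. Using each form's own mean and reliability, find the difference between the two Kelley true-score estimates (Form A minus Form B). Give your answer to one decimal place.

T̂_A = 0.74(34) + 0.26(30) = 32.960
T̂_B = 0.70(32) + 0.30(31) = 31.700
T̂_A − T̂_B = 1.260

1.3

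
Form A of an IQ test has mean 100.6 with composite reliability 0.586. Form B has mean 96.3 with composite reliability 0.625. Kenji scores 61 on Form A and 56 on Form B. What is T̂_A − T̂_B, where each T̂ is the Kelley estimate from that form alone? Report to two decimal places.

T̂_A = 0.586(61) + 0.414(100.6) = 77.3944
T̂_B = 0.625(56) + 0.375(96.3) = 71.1125
T̂_A − T̂_B = 6.2819

6.28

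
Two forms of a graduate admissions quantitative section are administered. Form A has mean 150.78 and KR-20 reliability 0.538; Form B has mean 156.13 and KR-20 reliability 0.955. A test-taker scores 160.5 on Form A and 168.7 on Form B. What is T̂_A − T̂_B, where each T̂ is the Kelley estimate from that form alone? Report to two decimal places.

-12.12

T̂_A = 0.538(160.5) + 0.462(150.78) = 156.0094
T̂_B = 0.955(168.7) + 0.045(156.13) = 168.1344
T̂_A − T̂_B = -12.1250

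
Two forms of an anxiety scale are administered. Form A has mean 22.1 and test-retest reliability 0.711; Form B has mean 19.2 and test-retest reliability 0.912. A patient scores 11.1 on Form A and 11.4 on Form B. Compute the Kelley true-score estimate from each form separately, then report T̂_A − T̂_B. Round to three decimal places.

T̂_A = 0.711(11.1) + 0.289(22.1) = 14.27900
T̂_B = 0.912(11.4) + 0.088(19.2) = 12.08640
T̂_A − T̂_B = 2.19260

2.193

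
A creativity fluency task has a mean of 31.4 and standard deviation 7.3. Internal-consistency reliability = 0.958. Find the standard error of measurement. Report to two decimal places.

SEM = SD · √(1 − ρ) = 7.3 × √0.042 = 7.3 × 0.2049 = 1.496

1.50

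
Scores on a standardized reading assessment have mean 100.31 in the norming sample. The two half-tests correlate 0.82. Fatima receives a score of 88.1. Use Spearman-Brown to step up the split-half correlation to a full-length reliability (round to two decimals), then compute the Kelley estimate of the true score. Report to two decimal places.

89.32

Spearman-Brown: ρ = 2r/(1 + r) = 2(0.82)/(1 + 0.82) = 1.640/1.82 = 0.9011 → 0.90
T̂ = 0.90(88.1) + 0.10(100.31) = 79.290 + 10.0310 = 89.321 → 89.32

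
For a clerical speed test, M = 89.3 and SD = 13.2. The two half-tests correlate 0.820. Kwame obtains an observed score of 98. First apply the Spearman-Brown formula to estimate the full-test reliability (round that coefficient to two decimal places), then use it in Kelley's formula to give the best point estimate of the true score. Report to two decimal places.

97.13

Spearman-Brown: ρ = 2r/(1 + r) = 2(0.820)/(1 + 0.820) = 1.6400/1.820 = 0.9011 → 0.90
T̂ = ρX + (1 − ρ)μ
  = 0.90 × 98 + 0.10 × 89.3
  = 88.20 + 8.930
  = 97.130
  ≈ 97.13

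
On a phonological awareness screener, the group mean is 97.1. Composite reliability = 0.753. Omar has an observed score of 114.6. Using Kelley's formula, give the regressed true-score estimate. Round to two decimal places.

T̂ = ρX + (1 − ρ)μ
  = 0.753 × 114.6 + 0.247 × 97.1
  = 86.2938 + 23.9837
  = 110.277
  ≈ 110.28

110.28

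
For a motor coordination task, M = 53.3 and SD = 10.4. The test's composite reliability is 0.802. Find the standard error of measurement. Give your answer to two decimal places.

4.63

SEM = SD · √(1 − ρ) = 10.4 × √0.198 = 10.4 × 0.4450 = 4.628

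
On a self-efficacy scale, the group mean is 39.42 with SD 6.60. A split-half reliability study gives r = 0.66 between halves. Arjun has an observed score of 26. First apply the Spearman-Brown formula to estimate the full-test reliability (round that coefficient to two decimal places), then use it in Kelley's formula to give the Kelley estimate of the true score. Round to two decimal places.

Spearman-Brown: ρ = 2r/(1 + r) = 2(0.66)/(1 + 0.66) = 1.320/1.66 = 0.7952 → 0.80
Kelley's formula gives T̂ = 0.80·26 + 0.20·39.42 = 20.80 + 7.8840 = 28.684.

28.68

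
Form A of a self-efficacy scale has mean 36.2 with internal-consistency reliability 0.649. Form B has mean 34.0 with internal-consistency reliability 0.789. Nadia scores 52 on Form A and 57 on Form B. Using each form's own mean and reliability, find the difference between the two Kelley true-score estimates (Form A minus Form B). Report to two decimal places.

T̂_A = 0.649(52) + 0.351(36.2) = 46.4542
T̂_B = 0.789(57) + 0.211(34.0) = 52.1470
T̂_A − T̂_B = -5.6928

-5.69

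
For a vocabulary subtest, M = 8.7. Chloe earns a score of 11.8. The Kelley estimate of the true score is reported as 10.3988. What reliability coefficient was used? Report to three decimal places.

T̂ = ρX + (1 − ρ)μ  ⇒  T̂ − μ = ρ(X − μ)
ρ = (T̂ − μ)/(X − μ) = (10.3988 − 8.7) / (11.8 − 8.7) = 1.6988 / 3.1 = 0.54800

0.548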